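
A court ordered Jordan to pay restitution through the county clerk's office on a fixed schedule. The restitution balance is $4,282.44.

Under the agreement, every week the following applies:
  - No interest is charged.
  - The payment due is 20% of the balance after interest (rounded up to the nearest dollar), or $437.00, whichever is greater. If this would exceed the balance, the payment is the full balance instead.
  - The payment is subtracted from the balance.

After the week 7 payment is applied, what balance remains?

Week 1: opening $4,282.44; payment $857.00; balance $3,425.44
Week 2: opening $3,425.44; payment $686.00; balance $2,739.44
Week 3: opening $2,739.44; payment $548.00; balance $2,191.44
Week 4: opening $2,191.44; payment $439.00; balance $1,752.44
Week 5: opening $1,752.44; payment $437.00; balance $1,315.44
Week 6: opening $1,315.44; payment $437.00; balance $878.44
Week 7: opening $878.44; payment $437.00; balance $441.44

$441.44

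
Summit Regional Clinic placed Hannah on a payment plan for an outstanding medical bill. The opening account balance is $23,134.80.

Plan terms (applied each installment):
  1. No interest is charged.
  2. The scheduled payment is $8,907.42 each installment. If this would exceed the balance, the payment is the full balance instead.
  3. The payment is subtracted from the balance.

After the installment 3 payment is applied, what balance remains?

$0.00

Installment 1: opening $23,134.80; payment $8,907.42; balance $14,227.38
Installment 2: opening $14,227.38; payment $8,907.42; balance $5,319.96
Installment 3: opening $5,319.96; payment $5,319.96; balance $0.00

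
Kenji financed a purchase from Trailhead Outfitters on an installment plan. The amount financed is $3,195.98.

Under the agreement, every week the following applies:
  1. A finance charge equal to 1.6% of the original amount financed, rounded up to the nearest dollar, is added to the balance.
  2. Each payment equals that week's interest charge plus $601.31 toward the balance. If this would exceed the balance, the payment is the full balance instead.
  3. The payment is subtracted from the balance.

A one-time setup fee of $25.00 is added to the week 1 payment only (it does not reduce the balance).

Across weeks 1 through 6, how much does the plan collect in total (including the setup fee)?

$3,532.98

# | Opening | Interest | Payment | Fee | End bal
1 | $3,195.98 | $52.00 | $653.31 | $25.00 | $2,594.67
2 | $2,594.67 | $52.00 | $653.31 | — | $1,993.36
3 | $1,993.36 | $52.00 | $653.31 | — | $1,392.05
4 | $1,392.05 | $52.00 | $653.31 | — | $790.74
5 | $790.74 | $52.00 | $653.31 | — | $189.43
6 | $189.43 | $52.00 | $241.43 | — | $0.00
Total paid: $3,532.98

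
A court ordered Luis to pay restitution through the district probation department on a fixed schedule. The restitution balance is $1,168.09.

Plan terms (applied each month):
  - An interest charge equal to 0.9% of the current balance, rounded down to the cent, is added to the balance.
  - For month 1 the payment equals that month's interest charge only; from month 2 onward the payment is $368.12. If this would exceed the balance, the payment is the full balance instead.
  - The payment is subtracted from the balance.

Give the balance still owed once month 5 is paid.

$0.00

Month 1: $1,168.09 +$10.51 interest = $1,178.60; pay $10.51 → $1,168.09
Month 2: $1,168.09 +$10.51 interest = $1,178.60; pay $368.12 → $810.48
Month 3: $810.48 +$7.29 interest = $817.77; pay $368.12 → $449.65
Month 4: $449.65 +$4.04 interest = $453.69; pay $368.12 → $85.57
Month 5: $85.57 +$0.77 interest = $86.34; pay $86.34 → $0.00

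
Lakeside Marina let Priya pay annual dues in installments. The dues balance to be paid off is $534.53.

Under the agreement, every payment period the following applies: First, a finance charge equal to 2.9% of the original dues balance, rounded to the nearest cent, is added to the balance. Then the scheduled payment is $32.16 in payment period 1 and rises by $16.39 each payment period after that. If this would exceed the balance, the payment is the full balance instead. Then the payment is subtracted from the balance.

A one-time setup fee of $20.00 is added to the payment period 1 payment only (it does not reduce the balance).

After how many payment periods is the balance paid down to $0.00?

8

Payment period 1: $534.53 +$15.50 interest = $550.03; pay $32.16 (+ $20.00 fee) → $517.87
Payment period 2: $517.87 +$15.50 interest = $533.37; pay $48.55 → $484.82
Payment period 3: $484.82 +$15.50 interest = $500.32; pay $64.94 → $435.38
Payment period 4: $435.38 +$15.50 interest = $450.88; pay $81.33 → $369.55
Payment period 5: $369.55 +$15.50 interest = $385.05; pay $97.72 → $287.33
Payment period 6: $287.33 +$15.50 interest = $302.83; pay $114.11 → $188.72
Payment period 7: $188.72 +$15.50 interest = $204.22; pay $130.50 → $73.72
Payment period 8: $73.72 +$15.50 interest = $89.22; pay $89.22 → $0.00
Balance reaches $0.00 in payment period 8.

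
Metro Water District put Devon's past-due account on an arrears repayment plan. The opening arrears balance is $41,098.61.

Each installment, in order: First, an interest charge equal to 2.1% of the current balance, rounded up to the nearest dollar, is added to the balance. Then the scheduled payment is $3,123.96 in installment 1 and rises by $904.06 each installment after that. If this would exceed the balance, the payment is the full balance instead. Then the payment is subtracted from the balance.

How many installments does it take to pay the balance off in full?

Installment 1: $41,098.61 +$864.00 interest = $41,962.61; pay $3,123.96 → $38,838.65
Installment 2: $38,838.65 +$816.00 interest = $39,654.65; pay $4,028.02 → $35,626.63
Installment 3: $35,626.63 +$749.00 interest = $36,375.63; pay $4,932.08 → $31,443.55
Installment 4: $31,443.55 +$661.00 interest = $32,104.55; pay $5,836.14 → $26,268.41
Installment 5: $26,268.41 +$552.00 interest = $26,820.41; pay $6,740.20 → $20,080.21
Installment 6: $20,080.21 +$422.00 interest = $20,502.21; pay $7,644.26 → $12,857.95
Installment 7: $12,857.95 +$271.00 interest = $13,128.95; pay $8,548.32 → $4,580.63
Installment 8: $4,580.63 +$97.00 interest = $4,677.63; pay $4,677.63 → $0.00
Balance reaches $0.00 in installment 8.

8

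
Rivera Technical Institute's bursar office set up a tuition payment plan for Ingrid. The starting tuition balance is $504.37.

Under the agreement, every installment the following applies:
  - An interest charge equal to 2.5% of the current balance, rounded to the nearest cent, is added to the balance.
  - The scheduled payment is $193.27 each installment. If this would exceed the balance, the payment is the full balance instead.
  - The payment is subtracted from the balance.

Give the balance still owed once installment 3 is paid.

$0.00

# | Opening | Interest | Payment | End bal
1 | $504.37 | $12.61 | $193.27 | $323.71
2 | $323.71 | $8.09 | $193.27 | $138.53
3 | $138.53 | $3.46 | $141.99 | $0.00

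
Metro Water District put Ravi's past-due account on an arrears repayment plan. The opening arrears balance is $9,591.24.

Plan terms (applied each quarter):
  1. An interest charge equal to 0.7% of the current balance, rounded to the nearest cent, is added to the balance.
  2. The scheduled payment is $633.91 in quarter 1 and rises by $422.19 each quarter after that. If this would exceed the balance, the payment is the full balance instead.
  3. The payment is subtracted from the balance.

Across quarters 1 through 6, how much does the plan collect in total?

$9,874.59

Quarter 1: opening $9,591.24; interest $67.14 → $9,658.38; payment $633.91; balance $9,024.47
Quarter 2: opening $9,024.47; interest $63.17 → $9,087.64; payment $1,056.10; balance $8,031.54
Quarter 3: opening $8,031.54; interest $56.22 → $8,087.76; payment $1,478.29; balance $6,609.47
Quarter 4: opening $6,609.47; interest $46.27 → $6,655.74; payment $1,900.48; balance $4,755.26
Quarter 5: opening $4,755.26; interest $33.29 → $4,788.55; payment $2,322.67; balance $2,465.88
Quarter 6: opening $2,465.88; interest $17.26 → $2,483.14; payment $2,483.14; balance $0.00
Total paid: $9,874.59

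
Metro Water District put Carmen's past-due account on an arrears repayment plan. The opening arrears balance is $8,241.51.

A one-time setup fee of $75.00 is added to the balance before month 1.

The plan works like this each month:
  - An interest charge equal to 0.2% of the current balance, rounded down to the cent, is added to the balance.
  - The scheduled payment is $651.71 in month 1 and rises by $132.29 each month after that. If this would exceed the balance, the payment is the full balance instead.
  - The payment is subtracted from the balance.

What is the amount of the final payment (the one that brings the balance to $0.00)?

$1,058.92

Month 1: opening $8,316.51; interest $16.63 → $8,333.14; payment $651.71; balance $7,681.43
Month 2: opening $7,681.43; interest $15.36 → $7,696.79; payment $784.00; balance $6,912.79
Month 3: opening $6,912.79; interest $13.82 → $6,926.61; payment $916.29; balance $6,010.32
Month 4: opening $6,010.32; interest $12.02 → $6,022.34; payment $1,048.58; balance $4,973.76
Month 5: opening $4,973.76; interest $9.94 → $4,983.70; payment $1,180.87; balance $3,802.83
Month 6: opening $3,802.83; interest $7.60 → $3,810.43; payment $1,313.16; balance $2,497.27
Month 7: opening $2,497.27; interest $4.99 → $2,502.26; payment $1,445.45; balance $1,056.81
Month 8: opening $1,056.81; interest $2.11 → $1,058.92; payment $1,058.92; balance $0.00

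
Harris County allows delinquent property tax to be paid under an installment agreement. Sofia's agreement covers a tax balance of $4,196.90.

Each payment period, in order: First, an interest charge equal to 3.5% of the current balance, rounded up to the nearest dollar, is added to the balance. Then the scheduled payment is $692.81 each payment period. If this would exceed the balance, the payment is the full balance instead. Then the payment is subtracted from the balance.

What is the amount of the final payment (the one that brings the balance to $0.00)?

# | Opening | Interest | Payment | End bal
1 | $4,196.90 | $147.00 | $692.81 | $3,651.09
2 | $3,651.09 | $128.00 | $692.81 | $3,086.28
3 | $3,086.28 | $109.00 | $692.81 | $2,502.47
4 | $2,502.47 | $88.00 | $692.81 | $1,897.66
5 | $1,897.66 | $67.00 | $692.81 | $1,271.85
6 | $1,271.85 | $45.00 | $692.81 | $624.04
7 | $624.04 | $22.00 | $646.04 | $0.00

$646.04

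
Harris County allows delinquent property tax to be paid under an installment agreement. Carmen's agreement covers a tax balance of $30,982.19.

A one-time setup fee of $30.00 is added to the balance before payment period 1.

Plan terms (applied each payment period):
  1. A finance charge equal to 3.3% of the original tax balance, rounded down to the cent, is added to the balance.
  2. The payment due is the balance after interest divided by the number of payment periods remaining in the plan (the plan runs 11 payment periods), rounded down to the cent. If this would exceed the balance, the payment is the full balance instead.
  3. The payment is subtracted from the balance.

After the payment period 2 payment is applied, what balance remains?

Payment period 1: $31,012.19 +$1,022.41 interest = $32,034.60; pay $2,912.23 → $29,122.37
Payment period 2: $29,122.37 +$1,022.41 interest = $30,144.78; pay $3,014.47 → $27,130.31

$27,130.31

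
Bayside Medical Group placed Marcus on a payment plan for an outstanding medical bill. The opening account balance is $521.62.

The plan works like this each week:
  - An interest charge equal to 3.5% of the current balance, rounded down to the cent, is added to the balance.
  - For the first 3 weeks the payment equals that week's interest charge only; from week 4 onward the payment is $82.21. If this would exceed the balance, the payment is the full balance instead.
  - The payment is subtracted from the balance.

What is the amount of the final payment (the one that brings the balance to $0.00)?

$24.91

Week 1: $521.62 +$18.25 interest = $539.87; pay $18.25 → $521.62
Week 2: $521.62 +$18.25 interest = $539.87; pay $18.25 → $521.62
Week 3: $521.62 +$18.25 interest = $539.87; pay $18.25 → $521.62
Week 4: $521.62 +$18.25 interest = $539.87; pay $82.21 → $457.66
Week 5: $457.66 +$16.01 interest = $473.67; pay $82.21 → $391.46
Week 6: $391.46 +$13.70 interest = $405.16; pay $82.21 → $322.95
Week 7: $322.95 +$11.30 interest = $334.25; pay $82.21 → $252.04
Week 8: $252.04 +$8.82 interest = $260.86; pay $82.21 → $178.65
Week 9: $178.65 +$6.25 interest = $184.90; pay $82.21 → $102.69
Week 10: $102.69 +$3.59 interest = $106.28; pay $82.21 → $24.07
Week 11: $24.07 +$0.84 interest = $24.91; pay $24.91 → $0.00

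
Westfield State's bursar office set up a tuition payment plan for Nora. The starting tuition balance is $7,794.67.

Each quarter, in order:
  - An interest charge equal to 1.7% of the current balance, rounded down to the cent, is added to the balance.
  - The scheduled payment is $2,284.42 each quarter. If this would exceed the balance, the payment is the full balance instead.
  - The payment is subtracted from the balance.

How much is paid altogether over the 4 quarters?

Quarter 1: opening $7,794.67; interest $132.50 → $7,927.17; payment $2,284.42; balance $5,642.75
Quarter 2: opening $5,642.75; interest $95.92 → $5,738.67; payment $2,284.42; balance $3,454.25
Quarter 3: opening $3,454.25; interest $58.72 → $3,512.97; payment $2,284.42; balance $1,228.55
Quarter 4: opening $1,228.55; interest $20.88 → $1,249.43; payment $1,249.43; balance $0.00
Total paid: $8,102.69

$8,102.69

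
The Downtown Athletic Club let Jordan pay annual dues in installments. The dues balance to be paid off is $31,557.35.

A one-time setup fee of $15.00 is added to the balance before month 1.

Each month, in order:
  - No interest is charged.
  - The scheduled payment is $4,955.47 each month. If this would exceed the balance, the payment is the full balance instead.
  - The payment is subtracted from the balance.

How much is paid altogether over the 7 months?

Month 1: $31,572.35 − $4,955.47 → $26,616.88
Month 2: $26,616.88 − $4,955.47 → $21,661.41
Month 3: $21,661.41 − $4,955.47 → $16,705.94
Month 4: $16,705.94 − $4,955.47 → $11,750.47
Month 5: $11,750.47 − $4,955.47 → $6,795.00
Month 6: $6,795.00 − $4,955.47 → $1,839.53
Month 7: $1,839.53 − $1,839.53 → $0.00
Total paid: $31,572.35

$31,572.35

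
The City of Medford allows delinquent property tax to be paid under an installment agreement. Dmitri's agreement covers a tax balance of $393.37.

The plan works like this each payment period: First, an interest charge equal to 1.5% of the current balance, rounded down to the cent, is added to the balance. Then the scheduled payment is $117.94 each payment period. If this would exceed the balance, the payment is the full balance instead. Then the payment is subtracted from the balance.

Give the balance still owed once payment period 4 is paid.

$0.00

Payment period 1: opening $393.37; interest $5.90 → $399.27; payment $117.94; balance $281.33
Payment period 2: opening $281.33; interest $4.21 → $285.54; payment $117.94; balance $167.60
Payment period 3: opening $167.60; interest $2.51 → $170.11; payment $117.94; balance $52.17
Payment period 4: opening $52.17; interest $0.78 → $52.95; payment $52.95; balance $0.00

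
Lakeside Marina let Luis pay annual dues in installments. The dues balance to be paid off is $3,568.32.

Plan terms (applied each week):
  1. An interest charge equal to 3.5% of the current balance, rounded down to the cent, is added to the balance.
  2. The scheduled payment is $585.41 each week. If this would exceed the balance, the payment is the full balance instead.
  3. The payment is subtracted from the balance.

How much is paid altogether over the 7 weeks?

$4,083.60

Week 1: $3,568.32 +$124.89 interest = $3,693.21; pay $585.41 → $3,107.80
Week 2: $3,107.80 +$108.77 interest = $3,216.57; pay $585.41 → $2,631.16
Week 3: $2,631.16 +$92.09 interest = $2,723.25; pay $585.41 → $2,137.84
Week 4: $2,137.84 +$74.82 interest = $2,212.66; pay $585.41 → $1,627.25
Week 5: $1,627.25 +$56.95 interest = $1,684.20; pay $585.41 → $1,098.79
Week 6: $1,098.79 +$38.45 interest = $1,137.24; pay $585.41 → $551.83
Week 7: $551.83 +$19.31 interest = $571.14; pay $571.14 → $0.00
Total paid: $4,083.60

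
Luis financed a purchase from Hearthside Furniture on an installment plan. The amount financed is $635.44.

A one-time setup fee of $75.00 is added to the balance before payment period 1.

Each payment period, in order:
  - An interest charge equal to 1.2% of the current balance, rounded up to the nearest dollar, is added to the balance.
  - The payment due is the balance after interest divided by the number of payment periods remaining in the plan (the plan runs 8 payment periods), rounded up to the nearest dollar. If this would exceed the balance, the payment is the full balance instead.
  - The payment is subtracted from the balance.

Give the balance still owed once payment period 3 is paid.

Payment period 1: $710.44 +$9.00 interest = $719.44; pay $90.00 → $629.44
Payment period 2: $629.44 +$8.00 interest = $637.44; pay $92.00 → $545.44
Payment period 3: $545.44 +$7.00 interest = $552.44; pay $93.00 → $459.44

$459.44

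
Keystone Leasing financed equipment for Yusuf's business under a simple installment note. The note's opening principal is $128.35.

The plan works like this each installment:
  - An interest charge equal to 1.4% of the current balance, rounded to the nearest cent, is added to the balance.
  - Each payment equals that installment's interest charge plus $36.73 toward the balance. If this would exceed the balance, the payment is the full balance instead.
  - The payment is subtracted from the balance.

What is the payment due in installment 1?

$38.53

# | Opening | Interest | Payment | End bal
1 | $128.35 | $1.80 | $38.53 | $91.62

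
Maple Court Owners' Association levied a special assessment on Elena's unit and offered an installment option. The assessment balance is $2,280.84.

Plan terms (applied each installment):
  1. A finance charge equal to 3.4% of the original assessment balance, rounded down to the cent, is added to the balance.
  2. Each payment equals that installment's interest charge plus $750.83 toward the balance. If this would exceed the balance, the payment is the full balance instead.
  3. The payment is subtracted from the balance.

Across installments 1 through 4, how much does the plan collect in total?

$2,591.00

# | Opening | Interest | Payment | End bal
1 | $2,280.84 | $77.54 | $828.37 | $1,530.01
2 | $1,530.01 | $77.54 | $828.37 | $779.18
3 | $779.18 | $77.54 | $828.37 | $28.35
4 | $28.35 | $77.54 | $105.89 | $0.00
Total paid: $2,591.00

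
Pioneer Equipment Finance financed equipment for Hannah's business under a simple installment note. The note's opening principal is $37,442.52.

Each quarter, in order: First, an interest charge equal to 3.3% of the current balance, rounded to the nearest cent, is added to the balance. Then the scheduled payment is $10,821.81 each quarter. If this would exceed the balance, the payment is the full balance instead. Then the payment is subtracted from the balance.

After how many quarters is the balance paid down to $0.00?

4

# | Opening | Interest | Payment | End bal
1 | $37,442.52 | $1,235.60 | $10,821.81 | $27,856.31
2 | $27,856.31 | $919.26 | $10,821.81 | $17,953.76
3 | $17,953.76 | $592.47 | $10,821.81 | $7,724.42
4 | $7,724.42 | $254.91 | $7,979.33 | $0.00
Balance reaches $0.00 in quarter 4.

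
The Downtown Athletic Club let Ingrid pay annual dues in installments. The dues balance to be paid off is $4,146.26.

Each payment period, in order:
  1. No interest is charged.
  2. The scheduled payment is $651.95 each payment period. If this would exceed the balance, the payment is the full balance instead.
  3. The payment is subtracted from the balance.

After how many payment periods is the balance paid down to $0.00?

Payment period 1: $4,146.26 − $651.95 → $3,494.31
Payment period 2: $3,494.31 − $651.95 → $2,842.36
Payment period 3: $2,842.36 − $651.95 → $2,190.41
Payment period 4: $2,190.41 − $651.95 → $1,538.46
Payment period 5: $1,538.46 − $651.95 → $886.51
Payment period 6: $886.51 − $651.95 → $234.56
Payment period 7: $234.56 − $234.56 → $0.00
Balance reaches $0.00 in payment period 7.

7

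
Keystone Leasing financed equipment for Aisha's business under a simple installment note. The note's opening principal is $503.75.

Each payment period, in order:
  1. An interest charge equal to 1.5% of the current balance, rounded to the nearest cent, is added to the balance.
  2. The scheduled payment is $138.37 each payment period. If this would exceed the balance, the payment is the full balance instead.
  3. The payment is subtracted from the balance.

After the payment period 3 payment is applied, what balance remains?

$105.39

Payment period 1: opening $503.75; interest $7.56 → $511.31; payment $138.37; balance $372.94
Payment period 2: opening $372.94; interest $5.59 → $378.53; payment $138.37; balance $240.16
Payment period 3: opening $240.16; interest $3.60 → $243.76; payment $138.37; balance $105.39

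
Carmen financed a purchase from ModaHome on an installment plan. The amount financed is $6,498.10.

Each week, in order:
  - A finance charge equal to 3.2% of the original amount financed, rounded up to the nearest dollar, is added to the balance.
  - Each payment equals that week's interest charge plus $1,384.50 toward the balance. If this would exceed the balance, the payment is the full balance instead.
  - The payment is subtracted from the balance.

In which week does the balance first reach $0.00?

Week 1: $6,498.10 +$208.00 interest = $6,706.10; pay $1,592.50 → $5,113.60
Week 2: $5,113.60 +$208.00 interest = $5,321.60; pay $1,592.50 → $3,729.10
Week 3: $3,729.10 +$208.00 interest = $3,937.10; pay $1,592.50 → $2,344.60
Week 4: $2,344.60 +$208.00 interest = $2,552.60; pay $1,592.50 → $960.10
Week 5: $960.10 +$208.00 interest = $1,168.10; pay $1,168.10 → $0.00
Balance reaches $0.00 in week 5.

5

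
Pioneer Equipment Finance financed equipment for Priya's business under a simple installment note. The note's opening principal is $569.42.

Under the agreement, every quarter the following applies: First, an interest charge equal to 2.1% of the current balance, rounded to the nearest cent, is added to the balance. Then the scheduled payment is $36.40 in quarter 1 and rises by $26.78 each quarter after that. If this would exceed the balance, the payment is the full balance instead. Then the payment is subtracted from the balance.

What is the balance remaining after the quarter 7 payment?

$0.00

Quarter 1: $569.42 +$11.96 interest = $581.38; pay $36.40 → $544.98
Quarter 2: $544.98 +$11.44 interest = $556.42; pay $63.18 → $493.24
Quarter 3: $493.24 +$10.36 interest = $503.60; pay $89.96 → $413.64
Quarter 4: $413.64 +$8.69 interest = $422.33; pay $116.74 → $305.59
Quarter 5: $305.59 +$6.42 interest = $312.01; pay $143.52 → $168.49
Quarter 6: $168.49 +$3.54 interest = $172.03; pay $170.30 → $1.73
Quarter 7: $1.73 +$0.04 interest = $1.77; pay $1.77 → $0.00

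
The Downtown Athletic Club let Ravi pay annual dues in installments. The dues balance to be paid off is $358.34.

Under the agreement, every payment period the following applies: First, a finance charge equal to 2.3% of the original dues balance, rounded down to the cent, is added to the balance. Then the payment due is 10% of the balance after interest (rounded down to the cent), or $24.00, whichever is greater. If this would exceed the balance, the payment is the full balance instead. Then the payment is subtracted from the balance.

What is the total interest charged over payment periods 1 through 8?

$65.92

# | Opening | Interest | Payment | End bal
1 | $358.34 | $8.24 | $36.65 | $329.93
2 | $329.93 | $8.24 | $33.81 | $304.36
3 | $304.36 | $8.24 | $31.26 | $281.34
4 | $281.34 | $8.24 | $28.95 | $260.63
5 | $260.63 | $8.24 | $26.88 | $241.99
6 | $241.99 | $8.24 | $25.02 | $225.21
7 | $225.21 | $8.24 | $24.00 | $209.45
8 | $209.45 | $8.24 | $24.00 | $193.69
Total interest: $8.24 + $8.24 + $8.24 + $8.24 + $8.24 + $8.24 + $8.24 + $8.24 = $65.92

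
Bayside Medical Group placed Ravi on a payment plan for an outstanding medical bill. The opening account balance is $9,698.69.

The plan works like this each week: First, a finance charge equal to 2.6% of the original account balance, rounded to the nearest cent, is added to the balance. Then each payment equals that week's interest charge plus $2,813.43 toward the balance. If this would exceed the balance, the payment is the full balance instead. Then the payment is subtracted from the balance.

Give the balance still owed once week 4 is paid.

Week 1: opening $9,698.69; interest $252.17 → $9,950.86; payment $3,065.60; balance $6,885.26
Week 2: opening $6,885.26; interest $252.17 → $7,137.43; payment $3,065.60; balance $4,071.83
Week 3: opening $4,071.83; interest $252.17 → $4,324.00; payment $3,065.60; balance $1,258.40
Week 4: opening $1,258.40; interest $252.17 → $1,510.57; payment $1,510.57; balance $0.00

$0.00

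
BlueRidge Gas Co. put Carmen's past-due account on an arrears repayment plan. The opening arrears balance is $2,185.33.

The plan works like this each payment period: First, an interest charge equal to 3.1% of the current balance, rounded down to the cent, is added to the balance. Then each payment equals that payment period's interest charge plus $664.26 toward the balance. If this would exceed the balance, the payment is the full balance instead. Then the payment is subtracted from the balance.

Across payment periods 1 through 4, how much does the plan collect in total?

Payment period 1: opening $2,185.33; interest $67.74 → $2,253.07; payment $732.00; balance $1,521.07
Payment period 2: opening $1,521.07; interest $47.15 → $1,568.22; payment $711.41; balance $856.81
Payment period 3: opening $856.81; interest $26.56 → $883.37; payment $690.82; balance $192.55
Payment period 4: opening $192.55; interest $5.96 → $198.51; payment $198.51; balance $0.00
Total paid: $2,332.74

$2,332.74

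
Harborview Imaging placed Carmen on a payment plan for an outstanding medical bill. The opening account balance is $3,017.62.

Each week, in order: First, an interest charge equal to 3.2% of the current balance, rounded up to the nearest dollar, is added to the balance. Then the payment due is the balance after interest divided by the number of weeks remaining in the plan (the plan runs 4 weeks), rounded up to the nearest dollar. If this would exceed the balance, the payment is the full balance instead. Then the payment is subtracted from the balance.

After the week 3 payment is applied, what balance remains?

$828.62

# | Opening | Interest | Payment | End bal
1 | $3,017.62 | $97.00 | $779.00 | $2,335.62
2 | $2,335.62 | $75.00 | $804.00 | $1,606.62
3 | $1,606.62 | $52.00 | $830.00 | $828.62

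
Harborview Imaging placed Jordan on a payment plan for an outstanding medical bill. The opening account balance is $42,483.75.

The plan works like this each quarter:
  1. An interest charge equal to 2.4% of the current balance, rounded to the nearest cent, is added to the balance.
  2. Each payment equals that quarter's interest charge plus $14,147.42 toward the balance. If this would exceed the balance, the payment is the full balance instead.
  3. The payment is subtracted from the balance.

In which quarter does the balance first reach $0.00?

4

Quarter 1: opening $42,483.75; interest $1,019.61 → $43,503.36; payment $15,167.03; balance $28,336.33
Quarter 2: opening $28,336.33; interest $680.07 → $29,016.40; payment $14,827.49; balance $14,188.91
Quarter 3: opening $14,188.91; interest $340.53 → $14,529.44; payment $14,487.95; balance $41.49
Quarter 4: opening $41.49; interest $1.00 → $42.49; payment $42.49; balance $0.00
Balance reaches $0.00 in quarter 4.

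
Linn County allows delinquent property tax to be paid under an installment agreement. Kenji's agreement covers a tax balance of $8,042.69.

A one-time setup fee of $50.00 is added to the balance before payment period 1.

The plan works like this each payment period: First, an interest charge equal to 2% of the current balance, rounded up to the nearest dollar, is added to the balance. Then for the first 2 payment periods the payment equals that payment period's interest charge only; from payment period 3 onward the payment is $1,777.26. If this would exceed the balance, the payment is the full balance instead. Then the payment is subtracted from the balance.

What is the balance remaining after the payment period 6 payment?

# | Opening | Interest | Payment | End bal
1 | $8,092.69 | $162.00 | $162.00 | $8,092.69
2 | $8,092.69 | $162.00 | $162.00 | $8,092.69
3 | $8,092.69 | $162.00 | $1,777.26 | $6,477.43
4 | $6,477.43 | $130.00 | $1,777.26 | $4,830.17
5 | $4,830.17 | $97.00 | $1,777.26 | $3,149.91
6 | $3,149.91 | $63.00 | $1,777.26 | $1,435.65

$1,435.65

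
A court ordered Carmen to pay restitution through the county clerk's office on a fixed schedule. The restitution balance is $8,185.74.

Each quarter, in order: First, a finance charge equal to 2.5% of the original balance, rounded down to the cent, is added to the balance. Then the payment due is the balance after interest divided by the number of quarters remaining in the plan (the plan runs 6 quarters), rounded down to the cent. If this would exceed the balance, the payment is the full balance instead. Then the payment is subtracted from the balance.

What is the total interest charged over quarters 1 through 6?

Quarter 1: opening $8,185.74; interest $204.64 → $8,390.38; payment $1,398.39; balance $6,991.99
Quarter 2: opening $6,991.99; interest $204.64 → $7,196.63; payment $1,439.32; balance $5,757.31
Quarter 3: opening $5,757.31; interest $204.64 → $5,961.95; payment $1,490.48; balance $4,471.47
Quarter 4: opening $4,471.47; interest $204.64 → $4,676.11; payment $1,558.70; balance $3,117.41
Quarter 5: opening $3,117.41; interest $204.64 → $3,322.05; payment $1,661.02; balance $1,661.03
Quarter 6: opening $1,661.03; interest $204.64 → $1,865.67; payment $1,865.67; balance $0.00
Total interest: $204.64 + $204.64 + $204.64 + $204.64 + $204.64 + $204.64 = $1,227.84

$1,227.84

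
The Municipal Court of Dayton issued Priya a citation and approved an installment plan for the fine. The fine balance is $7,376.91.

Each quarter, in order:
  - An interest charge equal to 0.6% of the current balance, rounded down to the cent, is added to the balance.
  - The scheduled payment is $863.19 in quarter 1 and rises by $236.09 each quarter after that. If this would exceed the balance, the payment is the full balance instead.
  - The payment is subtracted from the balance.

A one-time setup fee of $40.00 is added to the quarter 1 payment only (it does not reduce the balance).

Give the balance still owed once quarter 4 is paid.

$2,649.36

Quarter 1: opening $7,376.91; interest $44.26 → $7,421.17; payment $863.19 (+ $40.00 fee); balance $6,557.98
Quarter 2: opening $6,557.98; interest $39.34 → $6,597.32; payment $1,099.28; balance $5,498.04
Quarter 3: opening $5,498.04; interest $32.98 → $5,531.02; payment $1,335.37; balance $4,195.65
Quarter 4: opening $4,195.65; interest $25.17 → $4,220.82; payment $1,571.46; balance $2,649.36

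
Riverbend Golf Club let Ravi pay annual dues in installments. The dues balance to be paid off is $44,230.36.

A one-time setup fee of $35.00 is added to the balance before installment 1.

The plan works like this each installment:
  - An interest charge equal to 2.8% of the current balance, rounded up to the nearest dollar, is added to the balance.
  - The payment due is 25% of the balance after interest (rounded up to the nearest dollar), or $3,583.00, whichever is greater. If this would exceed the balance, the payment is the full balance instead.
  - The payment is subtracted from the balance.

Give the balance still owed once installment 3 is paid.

$20,286.36

Installment 1: opening $44,265.36; interest $1,240.00 → $45,505.36; payment $11,377.00; balance $34,128.36
Installment 2: opening $34,128.36; interest $956.00 → $35,084.36; payment $8,772.00; balance $26,312.36
Installment 3: opening $26,312.36; interest $737.00 → $27,049.36; payment $6,763.00; balance $20,286.36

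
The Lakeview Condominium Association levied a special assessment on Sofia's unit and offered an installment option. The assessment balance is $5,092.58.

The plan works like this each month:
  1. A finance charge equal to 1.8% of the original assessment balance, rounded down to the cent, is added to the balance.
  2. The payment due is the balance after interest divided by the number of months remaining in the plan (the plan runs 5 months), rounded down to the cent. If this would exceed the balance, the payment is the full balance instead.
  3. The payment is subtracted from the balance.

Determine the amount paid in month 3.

$1,090.32

Month 1: opening $5,092.58; interest $91.66 → $5,184.24; payment $1,036.84; balance $4,147.40
Month 2: opening $4,147.40; interest $91.66 → $4,239.06; payment $1,059.76; balance $3,179.30
Month 3: opening $3,179.30; interest $91.66 → $3,270.96; payment $1,090.32; balance $2,180.64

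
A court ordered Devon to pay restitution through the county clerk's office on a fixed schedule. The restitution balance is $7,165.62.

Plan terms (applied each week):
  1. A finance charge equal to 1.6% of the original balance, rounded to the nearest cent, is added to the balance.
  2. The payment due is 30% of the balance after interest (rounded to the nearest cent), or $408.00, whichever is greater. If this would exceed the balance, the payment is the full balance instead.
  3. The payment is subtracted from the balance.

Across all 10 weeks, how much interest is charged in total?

$1,146.50

Week 1: $7,165.62 +$114.65 interest = $7,280.27; pay $2,184.08 → $5,096.19
Week 2: $5,096.19 +$114.65 interest = $5,210.84; pay $1,563.25 → $3,647.59
Week 3: $3,647.59 +$114.65 interest = $3,762.24; pay $1,128.67 → $2,633.57
Week 4: $2,633.57 +$114.65 interest = $2,748.22; pay $824.47 → $1,923.75
Week 5: $1,923.75 +$114.65 interest = $2,038.40; pay $611.52 → $1,426.88
Week 6: $1,426.88 +$114.65 interest = $1,541.53; pay $462.46 → $1,079.07
Week 7: $1,079.07 +$114.65 interest = $1,193.72; pay $408.00 → $785.72
Week 8: $785.72 +$114.65 interest = $900.37; pay $408.00 → $492.37
Week 9: $492.37 +$114.65 interest = $607.02; pay $408.00 → $199.02
Week 10: $199.02 +$114.65 interest = $313.67; pay $313.67 → $0.00
Total interest: $114.65 + $114.65 + $114.65 + $114.65 + $114.65 + $114.65 + $114.65 + $114.65 + $114.65 + $114.65 = $1,146.50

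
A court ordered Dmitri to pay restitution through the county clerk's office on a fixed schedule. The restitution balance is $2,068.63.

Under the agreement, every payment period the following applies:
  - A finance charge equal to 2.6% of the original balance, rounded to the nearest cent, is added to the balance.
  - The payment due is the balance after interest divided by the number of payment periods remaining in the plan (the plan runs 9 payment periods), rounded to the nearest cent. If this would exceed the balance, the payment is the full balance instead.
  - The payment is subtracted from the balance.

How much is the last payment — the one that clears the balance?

$381.99

Payment period 1: opening $2,068.63; interest $53.78 → $2,122.41; payment $235.82; balance $1,886.59
Payment period 2: opening $1,886.59; interest $53.78 → $1,940.37; payment $242.55; balance $1,697.82
Payment period 3: opening $1,697.82; interest $53.78 → $1,751.60; payment $250.23; balance $1,501.37
Payment period 4: opening $1,501.37; interest $53.78 → $1,555.15; payment $259.19; balance $1,295.96
Payment period 5: opening $1,295.96; interest $53.78 → $1,349.74; payment $269.95; balance $1,079.79
Payment period 6: opening $1,079.79; interest $53.78 → $1,133.57; payment $283.39; balance $850.18
Payment period 7: opening $850.18; interest $53.78 → $903.96; payment $301.32; balance $602.64
Payment period 8: opening $602.64; interest $53.78 → $656.42; payment $328.21; balance $328.21
Payment period 9: opening $328.21; interest $53.78 → $381.99; payment $381.99; balance $0.00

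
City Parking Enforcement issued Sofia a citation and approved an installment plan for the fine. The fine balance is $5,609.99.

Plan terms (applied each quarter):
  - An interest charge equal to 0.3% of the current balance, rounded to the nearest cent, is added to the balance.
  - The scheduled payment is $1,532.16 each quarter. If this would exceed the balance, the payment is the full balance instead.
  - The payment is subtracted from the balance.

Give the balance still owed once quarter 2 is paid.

$2,574.78

Quarter 1: opening $5,609.99; interest $16.83 → $5,626.82; payment $1,532.16; balance $4,094.66
Quarter 2: opening $4,094.66; interest $12.28 → $4,106.94; payment $1,532.16; balance $2,574.78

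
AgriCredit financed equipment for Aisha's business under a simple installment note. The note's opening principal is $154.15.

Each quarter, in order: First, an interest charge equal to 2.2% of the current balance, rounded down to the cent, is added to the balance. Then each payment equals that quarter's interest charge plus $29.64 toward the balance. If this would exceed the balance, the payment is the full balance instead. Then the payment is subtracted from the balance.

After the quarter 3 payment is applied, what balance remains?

$65.23

Quarter 1: $154.15 +$3.39 interest = $157.54; pay $33.03 → $124.51
Quarter 2: $124.51 +$2.73 interest = $127.24; pay $32.37 → $94.87
Quarter 3: $94.87 +$2.08 interest = $96.95; pay $31.72 → $65.23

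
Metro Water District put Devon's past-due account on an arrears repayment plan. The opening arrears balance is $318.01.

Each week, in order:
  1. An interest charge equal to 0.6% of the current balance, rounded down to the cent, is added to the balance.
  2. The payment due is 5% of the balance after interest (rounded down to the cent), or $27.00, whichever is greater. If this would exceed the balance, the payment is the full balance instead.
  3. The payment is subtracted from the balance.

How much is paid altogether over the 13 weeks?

$330.75

Week 1: $318.01 +$1.90 interest = $319.91; pay $27.00 → $292.91
Week 2: $292.91 +$1.75 interest = $294.66; pay $27.00 → $267.66
Week 3: $267.66 +$1.60 interest = $269.26; pay $27.00 → $242.26
Week 4: $242.26 +$1.45 interest = $243.71; pay $27.00 → $216.71
Week 5: $216.71 +$1.30 interest = $218.01; pay $27.00 → $191.01
Week 6: $191.01 +$1.14 interest = $192.15; pay $27.00 → $165.15
Week 7: $165.15 +$0.99 interest = $166.14; pay $27.00 → $139.14
Week 8: $139.14 +$0.83 interest = $139.97; pay $27.00 → $112.97
Week 9: $112.97 +$0.67 interest = $113.64; pay $27.00 → $86.64
Week 10: $86.64 +$0.51 interest = $87.15; pay $27.00 → $60.15
Week 11: $60.15 +$0.36 interest = $60.51; pay $27.00 → $33.51
Week 12: $33.51 +$0.20 interest = $33.71; pay $27.00 → $6.71
Week 13: $6.71 +$0.04 interest = $6.75; pay $6.75 → $0.00
Total paid: $330.75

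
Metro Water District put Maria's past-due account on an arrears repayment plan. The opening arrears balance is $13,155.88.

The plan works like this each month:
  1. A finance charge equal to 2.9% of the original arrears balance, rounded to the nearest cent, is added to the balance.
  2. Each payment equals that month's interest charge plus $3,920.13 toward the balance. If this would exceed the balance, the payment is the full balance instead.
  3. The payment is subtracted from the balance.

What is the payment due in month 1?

$4,301.65

Month 1: $13,155.88 +$381.52 interest = $13,537.40; pay $4,301.65 → $9,235.75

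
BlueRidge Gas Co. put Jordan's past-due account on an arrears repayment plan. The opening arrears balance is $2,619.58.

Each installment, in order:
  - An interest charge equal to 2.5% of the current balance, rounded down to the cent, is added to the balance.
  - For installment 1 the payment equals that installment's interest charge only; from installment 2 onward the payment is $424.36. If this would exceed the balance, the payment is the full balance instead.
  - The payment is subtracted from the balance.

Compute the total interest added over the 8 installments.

$327.41

Installment 1: opening $2,619.58; interest $65.48 → $2,685.06; payment $65.48; balance $2,619.58
Installment 2: opening $2,619.58; interest $65.48 → $2,685.06; payment $424.36; balance $2,260.70
Installment 3: opening $2,260.70; interest $56.51 → $2,317.21; payment $424.36; balance $1,892.85
Installment 4: opening $1,892.85; interest $47.32 → $1,940.17; payment $424.36; balance $1,515.81
Installment 5: opening $1,515.81; interest $37.89 → $1,553.70; payment $424.36; balance $1,129.34
Installment 6: opening $1,129.34; interest $28.23 → $1,157.57; payment $424.36; balance $733.21
Installment 7: opening $733.21; interest $18.33 → $751.54; payment $424.36; balance $327.18
Installment 8: opening $327.18; interest $8.17 → $335.35; payment $335.35; balance $0.00
Total interest: $65.48 + $65.48 + $56.51 + $47.32 + $37.89 + $28.23 + $18.33 + $8.17 = $327.41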